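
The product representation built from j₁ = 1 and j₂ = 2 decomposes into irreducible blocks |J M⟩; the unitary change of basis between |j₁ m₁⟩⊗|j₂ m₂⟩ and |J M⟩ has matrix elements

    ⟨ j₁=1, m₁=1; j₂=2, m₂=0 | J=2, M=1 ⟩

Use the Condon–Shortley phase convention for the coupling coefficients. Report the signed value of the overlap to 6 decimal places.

triangle: 1!*1!*3!/6! = 6/720
(j±m)!: 2!*0!*2!*2!*3!*1! = 48
prefactor² = (2J+1)*Δ*N² = 2
  k=0: +1/(0!*1!*0!*2!*1!*1!) = 1/2
Σ = 1/2  ⇒  CG² = 2*(1/2)² = 1/2
CG = +√(1/2) = +0.707107

+√(1/2) = +0.707107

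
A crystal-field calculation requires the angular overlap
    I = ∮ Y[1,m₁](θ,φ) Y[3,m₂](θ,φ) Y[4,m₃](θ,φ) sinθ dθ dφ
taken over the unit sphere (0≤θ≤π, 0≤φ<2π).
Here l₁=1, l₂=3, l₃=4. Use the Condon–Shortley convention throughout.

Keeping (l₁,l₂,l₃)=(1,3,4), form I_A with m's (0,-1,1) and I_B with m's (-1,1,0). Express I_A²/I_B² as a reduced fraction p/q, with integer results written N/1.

5/2

l's match ⇒ only the (l;m) 3-j factors differ between A and B.
A: triangle coeff Δ(1,3,4) = 1/252; Σ_t [0,0]: t=0:+1/48 = 1/48; (3j)²=5/84 [(1 3 4; 0 -1 1)], sign=-1
B: triangle coeff Δ(1,3,4) = 1/252; Σ_t [0,0]: t=0:+1/96 = 1/96; (3j)²=1/42 [(1 3 4; -1 1 0)], sign=+1
I_A²/I_B² = (5/84)/(1/42) = 5/2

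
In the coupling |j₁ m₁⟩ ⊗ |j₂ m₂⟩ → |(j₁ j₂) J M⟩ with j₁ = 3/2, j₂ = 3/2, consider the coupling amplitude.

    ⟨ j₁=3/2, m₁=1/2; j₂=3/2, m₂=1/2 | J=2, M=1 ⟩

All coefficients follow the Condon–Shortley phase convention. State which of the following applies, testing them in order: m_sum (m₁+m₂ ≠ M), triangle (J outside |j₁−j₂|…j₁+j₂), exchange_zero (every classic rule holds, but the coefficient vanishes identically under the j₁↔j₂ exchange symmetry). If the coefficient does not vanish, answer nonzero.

exchange_zero

m-sum: m₁+m₂ = 1/2+1/2 = 1, M = 1  ✓
triangle: |j₁−j₂| = 0 ≤ J = 2 ≤ j₁+j₂ = 3  ✓
exchange: j₁=j₂ and m₁=m₂, and (−1)^(j₁+j₂−J) = (−1)^1 = −1 forces ⟨j₁m₁;j₂m₂|JM⟩ = −⟨j₂m₂;j₁m₁|JM⟩ = −⟨j₁m₁;j₂m₂|JM⟩ ⇒ the coefficient vanishes identically
Racah sum check: Σ_k collapses to 0 ⇒ CG = 0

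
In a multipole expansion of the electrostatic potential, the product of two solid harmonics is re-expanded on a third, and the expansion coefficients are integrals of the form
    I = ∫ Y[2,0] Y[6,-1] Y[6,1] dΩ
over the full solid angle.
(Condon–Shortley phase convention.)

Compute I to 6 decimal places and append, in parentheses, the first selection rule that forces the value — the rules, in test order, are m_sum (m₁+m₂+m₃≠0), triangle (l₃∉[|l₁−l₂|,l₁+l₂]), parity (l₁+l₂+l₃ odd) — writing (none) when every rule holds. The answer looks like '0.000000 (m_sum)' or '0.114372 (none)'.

-0.149094 (none)

Rules hold: Σm=0, L=14 even, 4≤6≤8.
N = 5·13·13 = 845
Δ = 2!·2!·10!/15! = 1/90090
Racah Σ t=0..2: t=0:+1/69120 t=1:−1/14400 t=2:+1/69120 = -7/172800
⇒ 3j(2 6 6; 0 0 0)² = 14/715, sgn -1
Racah Σ t=0..2: t=0:+1/57600 t=1:−1/17280 t=2:+1/120960 = -13/403200
⇒ 3j(2 6 6; 0 -1 1)² = 13/770, sgn +1
4πI² = N·(3j₀)²·(3jₘ)² = 169/605
I = -1·√(0.279339/4π) = -0.14909419
No selection rule forces the value: the integral is nonzero (none).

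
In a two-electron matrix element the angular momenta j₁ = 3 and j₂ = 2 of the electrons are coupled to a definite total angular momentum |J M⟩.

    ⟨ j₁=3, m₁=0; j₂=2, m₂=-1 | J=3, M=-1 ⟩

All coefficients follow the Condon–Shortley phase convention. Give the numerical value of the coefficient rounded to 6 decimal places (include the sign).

√[7·2!4!2!/9! · 3!3!1!3!2!4!] = √(96/5)
  +(−1)^0/∏(0,2,3,1,1,1)! = 1/12  (running 1/12)
  +(−1)^1/∏(1,1,2,0,2,2)! = -1/8  (running -1/24)
⟨..|..⟩ = √(96/5)·(-1/24) = -0.182574

−√(1/30) = -0.182574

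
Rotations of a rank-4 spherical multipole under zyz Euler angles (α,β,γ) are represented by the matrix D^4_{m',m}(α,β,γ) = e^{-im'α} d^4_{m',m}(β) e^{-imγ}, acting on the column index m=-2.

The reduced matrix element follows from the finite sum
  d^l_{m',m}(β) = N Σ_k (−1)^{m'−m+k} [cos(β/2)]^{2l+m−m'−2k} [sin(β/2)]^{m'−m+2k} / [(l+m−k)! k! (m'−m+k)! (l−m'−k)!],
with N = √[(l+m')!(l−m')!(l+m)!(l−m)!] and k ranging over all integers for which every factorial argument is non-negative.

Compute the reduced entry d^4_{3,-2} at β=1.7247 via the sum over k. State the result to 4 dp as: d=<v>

d=-0.4263

d^4_{3,-2}(β=1.7247) via the finite sum:
Half-angle: c=0.650655, s=0.759374. N=√(5040·1·2·720)=2693.993318
Admissible k: 0..1 (factorial args all ≥0)
  k=0: (−1)^5·2693.9933/(240)·0.6507^3·0.7594^5 = -0.780755
  k=1: (−1)^6·2693.9933/(720)·0.6507^1·0.7594^7 = +0.354490
d^4_{3,-2}(1.7247) = -0.780755 +0.354490 = -0.426265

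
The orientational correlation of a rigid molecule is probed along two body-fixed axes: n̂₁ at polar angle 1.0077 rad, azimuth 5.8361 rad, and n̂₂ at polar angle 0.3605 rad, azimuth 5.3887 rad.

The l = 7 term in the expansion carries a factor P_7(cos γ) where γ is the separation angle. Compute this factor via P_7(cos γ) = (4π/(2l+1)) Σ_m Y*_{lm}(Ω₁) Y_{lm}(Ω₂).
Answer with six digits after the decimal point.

Expand P_7 via completeness: Σ_{m} conj(Y_{7,m}) at Ω₁ times Y_{7,m} at Ω₂ —
  term(m=-7) = (-0.000053, 0.000001)   from Y*(Ω₁)=(-0.154579, -0.001854), Y(Ω₂)=(0.000340, -0.000007)
  term(m=-6) = (-0.001105, 0.000544)   from Y*(Ω₁)=(-0.327335, -0.161803), Y(Ω₂)=(0.002053, -0.002676)
  term(m=-5) = (-0.005516, 0.007017)   from Y*(Ω₁)=(-0.264611, -0.337707), Y(Ω₂)=(-0.004945, -0.020209)
  term(m=-4) = (-0.002729, 0.012273)   from Y*(Ω₁)=(-0.030449, -0.137752), Y(Ω₂)=(-0.080766, -0.037664)
  term(m=-3) = (-0.016936, -0.072793)   from Y*(Ω₁)=(-0.063859, 0.273301), Y(Ω₂)=(-0.238830, 0.117774)
  term(m=-2) = (-0.091226, -0.113739)   from Y*(Ω₁)=(-0.177004, 0.220402), Y(Ω₂)=(-0.111642, 0.503565)
  term(m=-1) = (0.076169, 0.036550)   from Y*(Ω₁)=(0.155936, -0.074766), Y(Ω₂)=(0.305787, 0.381006)
  term(m=+0) = (-0.049125, 0.000000)   from Y*(Ω₁)=(0.306762, -0.000000), Y(Ω₂)=(-0.160140, 0.000000)
  term(m=+1) = (0.076169, -0.036550)   from Y*(Ω₁)=(-0.155936, -0.074766), Y(Ω₂)=(-0.305787, 0.381006)
  term(m=+2) = (-0.091226, 0.113739)   from Y*(Ω₁)=(-0.177004, -0.220402), Y(Ω₂)=(-0.111642, -0.503565)
  term(m=+3) = (-0.016936, 0.072793)   from Y*(Ω₁)=(0.063859, 0.273301), Y(Ω₂)=(0.238830, 0.117774)
  term(m=+4) = (-0.002729, -0.012273)   from Y*(Ω₁)=(-0.030449, 0.137752), Y(Ω₂)=(-0.080766, 0.037664)
  term(m=+5) = (-0.005516, -0.007017)   from Y*(Ω₁)=(0.264611, -0.337707), Y(Ω₂)=(0.004945, -0.020209)
  term(m=+6) = (-0.001105, -0.000544)   from Y*(Ω₁)=(-0.327335, 0.161803), Y(Ω₂)=(0.002053, 0.002676)
  term(m=+7) = (-0.000053, -0.000001)   from Y*(Ω₁)=(0.154579, -0.001854), Y(Ω₂)=(-0.000340, -0.000007)
Total Σ_m = (-0.131916, -0.000000). Multiply by 0.837758: (-0.110514, -0.000000). P_7(cos γ) = -0.110514

-0.110514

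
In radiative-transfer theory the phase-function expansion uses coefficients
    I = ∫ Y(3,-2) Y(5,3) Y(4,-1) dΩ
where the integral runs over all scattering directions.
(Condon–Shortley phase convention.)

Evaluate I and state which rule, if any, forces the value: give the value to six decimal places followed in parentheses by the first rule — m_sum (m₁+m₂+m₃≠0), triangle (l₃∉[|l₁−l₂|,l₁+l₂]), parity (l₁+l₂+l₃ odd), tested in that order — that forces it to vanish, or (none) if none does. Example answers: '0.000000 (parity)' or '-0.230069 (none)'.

Rules hold: Σm=0, L=12 even, 2≤4≤8.
N = 7·11·9 = 693
Δ = 4!·2!·6!/13! = 1/180180
Racah Σ t=1..3: t=1:−1/576 t=2:+1/144 t=3:−1/576 = 1/288
⇒ 3j(3 5 4; 0 0 0)² = 20/1001, sgn +1
Racah Σ t=3..4: t=3:−1/1440 t=4:+1/1152 = 1/5760
⇒ 3j(3 5 4; -2 3 -1)² = 1/858, sgn -1
4πI² = N·(3j₀)²·(3jₘ)² = 30/1859
I = -1·√(0.0161377/4π) = -0.03583571
No selection rule forces the value: the integral is nonzero (none).

-0.035836 (none)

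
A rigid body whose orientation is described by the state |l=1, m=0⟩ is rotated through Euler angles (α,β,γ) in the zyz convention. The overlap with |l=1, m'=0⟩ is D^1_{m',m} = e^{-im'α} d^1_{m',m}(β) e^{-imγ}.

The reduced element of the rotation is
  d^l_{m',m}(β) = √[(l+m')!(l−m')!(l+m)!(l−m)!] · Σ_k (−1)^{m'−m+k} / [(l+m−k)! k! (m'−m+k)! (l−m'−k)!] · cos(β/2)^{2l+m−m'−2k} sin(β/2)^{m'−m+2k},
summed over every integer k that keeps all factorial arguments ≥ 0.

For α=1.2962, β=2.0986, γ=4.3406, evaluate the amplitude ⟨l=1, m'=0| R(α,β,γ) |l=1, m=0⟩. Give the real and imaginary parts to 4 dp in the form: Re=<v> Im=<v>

Re=-0.5036 Im=0.0000

D^1_{0,0}(1.2962,2.0986,4.3406) = e^{-i·0·1.2962}·d^1_{0,0}(2.0986)·e^{-i·0·4.3406}. Compute d first:
Half-angle: c=0.498178, s=0.867075. N=√(1·1·1·1)=1.000000
The bounds max(0,m−m')=0 and min(l+m,l−m')=1 give 2 terms
  k=0: (−1)^0·1.0000/(1)·0.4982^2·0.8671^0 = +0.248181
  k=1: (−1)^1·1.0000/(1)·0.4982^0·0.8671^2 = -0.751819
d^1_{0,0}(2.0986) = +0.248181 -0.751819 = -0.503637
Phases: e^{-i·(0)·1.2962}=+1.000000+0.000000i, e^{-i·(0)·4.3406}=+1.000000+0.000000i ⇒ D=-0.503637+0.000000i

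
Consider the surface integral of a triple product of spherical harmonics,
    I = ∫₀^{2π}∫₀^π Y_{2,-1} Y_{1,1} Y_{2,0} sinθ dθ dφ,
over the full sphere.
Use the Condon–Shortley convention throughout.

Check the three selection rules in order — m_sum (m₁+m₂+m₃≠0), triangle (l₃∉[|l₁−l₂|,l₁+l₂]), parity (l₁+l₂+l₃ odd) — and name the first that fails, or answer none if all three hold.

Σmᵢ = 0  ✓
l₃∈[|l₁−l₂|,l₁+l₂]=[1,3], have l₃=2  ✓
Σlᵢ = 5 ⇒ odd  ✗

parity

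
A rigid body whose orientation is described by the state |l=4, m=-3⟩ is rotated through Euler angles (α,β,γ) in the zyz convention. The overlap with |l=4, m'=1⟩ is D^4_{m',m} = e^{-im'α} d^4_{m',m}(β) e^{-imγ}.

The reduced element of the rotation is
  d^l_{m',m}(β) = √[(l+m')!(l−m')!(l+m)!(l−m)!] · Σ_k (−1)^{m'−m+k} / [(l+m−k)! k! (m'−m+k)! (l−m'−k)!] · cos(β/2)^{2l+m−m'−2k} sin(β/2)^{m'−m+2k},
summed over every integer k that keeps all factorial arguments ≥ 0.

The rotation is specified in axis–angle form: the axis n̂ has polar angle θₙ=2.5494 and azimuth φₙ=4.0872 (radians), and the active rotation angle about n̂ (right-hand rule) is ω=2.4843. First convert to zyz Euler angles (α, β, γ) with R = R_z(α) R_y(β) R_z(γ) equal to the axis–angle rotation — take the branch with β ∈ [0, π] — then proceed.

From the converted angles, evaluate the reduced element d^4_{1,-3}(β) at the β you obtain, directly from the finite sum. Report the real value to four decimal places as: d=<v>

Axis–angle → zyz. n̂ = (sinθₙcosφₙ, sinθₙsinφₙ, cosθₙ) = (-0.326676, -0.452603, -0.829719), ω = 2.4843.
R = I cosω + sinω [n̂]ₓ + (1−cosω) n̂n̂ᵀ gives
  R = [-0.600449, +0.771842, +0.209096; -0.242035, -0.424631, +0.872415; +0.762155, +0.473233, +0.441782]
β = atan2(√(R₁₃²+R₂₃²), R₃₃) = 1.113213; α = atan2(R₂₃, R₁₃) mod 2π = 1.335559; γ = atan2(R₃₂, −R₃₁) mod 2π = 2.585937
d^4_{1,-3}(β=1.1132) via the finite sum:
With c≡cos(β/2)=0.849053 and s≡sin(β/2)=0.528308, N=[120·6·1·5040]^{1/2}=1904.940944
k: max(0,(-3)−(1))=0 … min(4+(-3),4−(1))=1
  k=0: (−1)^4·1904.9409/(144)·0.8491^4·0.5283^4 = +0.535558
  k=1: (−1)^5·1904.9409/(240)·0.8491^2·0.5283^6 = -0.124412
d^4_{1,-3}(1.1132) = +0.535558 -0.124412 = +0.411146

d=0.4111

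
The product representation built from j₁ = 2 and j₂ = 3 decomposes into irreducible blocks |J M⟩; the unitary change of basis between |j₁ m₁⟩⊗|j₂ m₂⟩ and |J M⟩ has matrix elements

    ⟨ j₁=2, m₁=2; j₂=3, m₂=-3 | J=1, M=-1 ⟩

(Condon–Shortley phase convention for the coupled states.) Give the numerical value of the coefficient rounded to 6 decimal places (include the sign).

j₁+j₂−J=4  J+j₁−j₂=0  J−j₁+j₂=2  j₁+j₂+J+1=7
(j₁±m₁, j₂±m₂, J±M) = (4,0,0,6,0,2)
P² = 6912/7
sum k=0..0:
  [0] +1/48 = 1/48
S = 1/48
C² = P²·S² = 3/7 ; C = +0.654654

+√(3/7) = +0.654654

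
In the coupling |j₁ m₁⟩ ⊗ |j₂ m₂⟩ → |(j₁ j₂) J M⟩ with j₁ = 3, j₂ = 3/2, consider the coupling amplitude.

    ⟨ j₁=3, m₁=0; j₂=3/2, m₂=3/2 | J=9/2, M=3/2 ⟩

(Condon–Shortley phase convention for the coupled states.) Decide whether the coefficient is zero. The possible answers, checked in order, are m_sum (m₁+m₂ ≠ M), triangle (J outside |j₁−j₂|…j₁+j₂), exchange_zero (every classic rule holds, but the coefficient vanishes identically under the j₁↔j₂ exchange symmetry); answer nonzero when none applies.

m-sum: m₁+m₂ = 0+3/2 = 3/2, M = 3/2  ✓
triangle: |j₁−j₂| = 3/2 ≤ J = 9/2 ≤ j₁+j₂ = 9/2  ✓
exchange: j₁≠j₂ or m₁≠m₂ — the exchange symmetry imposes no constraint here
value check: CG = +√(5/21) = +0.487950 ≠ 0

nonzero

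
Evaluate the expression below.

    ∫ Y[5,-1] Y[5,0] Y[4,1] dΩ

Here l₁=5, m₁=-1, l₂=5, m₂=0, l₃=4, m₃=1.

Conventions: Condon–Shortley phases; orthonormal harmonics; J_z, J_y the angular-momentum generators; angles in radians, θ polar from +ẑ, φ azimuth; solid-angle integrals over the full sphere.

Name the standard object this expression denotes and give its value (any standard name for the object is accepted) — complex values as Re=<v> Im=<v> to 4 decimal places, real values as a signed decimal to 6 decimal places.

Gaunt coefficient, -0.053153

This is a Gaunt coefficient — the integral of a triple product of spherical harmonics over the sphere.
m-sum 0 ✓  L=14 even ✓  0≤4≤10 ✓
Π(2lᵢ+1) = 11×11×9 = 1089
triangle coeff Δ(5,5,4) = 1/3153150
Σ_t [1,5]: t=1:−1/69120 t=2:+1/1728 t=3:−1/576 t=4:+1/1728 t=5:−1/69120 = -7/11520
(3j)²=2/143 [(5 5 4; 0 0 0)], sign=-1
Σ_t [2,5]: t=2:+1/6912 t=3:−1/864 t=4:+1/1152 t=5:−1/17280 = -7/34560
(3j)²=1/429 [(5 5 4; -1 0 1)], sign=+1
⇒ 4πI² = 6/169
I = (-1)√(6/169/(4π)) = -0.05315295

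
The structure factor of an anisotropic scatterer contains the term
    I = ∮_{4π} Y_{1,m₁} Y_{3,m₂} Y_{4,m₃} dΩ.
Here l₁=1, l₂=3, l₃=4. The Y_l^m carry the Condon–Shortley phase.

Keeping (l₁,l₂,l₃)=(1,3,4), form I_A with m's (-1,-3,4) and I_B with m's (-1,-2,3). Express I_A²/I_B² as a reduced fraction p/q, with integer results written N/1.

4/3

Same 1,3,4: normalisation and zero-m 3j drop out of the ratio.
A: Δ: 0! 2! 6! / 9! → 1/252; sum: t=0:+1/1440 = 1/1440; 3j²(1 3 4; -1 -3 4) = Δ·Π!·Σ² = 1/9  (sign +1)
B: Δ: 0! 2! 6! / 9! → 1/252; sum: t=0:+1/240 = 1/240; 3j²(1 3 4; -1 -2 3) = Δ·Π!·Σ² = 1/12  (sign -1)
I_A²/I_B² = (1/9)/(1/12) = 4/3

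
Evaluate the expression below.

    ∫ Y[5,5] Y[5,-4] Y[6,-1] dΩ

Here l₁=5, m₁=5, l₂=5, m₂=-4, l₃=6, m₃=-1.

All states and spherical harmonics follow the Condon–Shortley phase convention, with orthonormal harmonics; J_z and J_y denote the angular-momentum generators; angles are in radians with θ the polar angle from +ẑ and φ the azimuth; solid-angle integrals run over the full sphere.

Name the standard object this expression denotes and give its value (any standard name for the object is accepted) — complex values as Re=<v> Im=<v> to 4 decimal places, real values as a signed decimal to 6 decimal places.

This is a Gaunt coefficient — the integral of a triple product of spherical harmonics over the sphere.
Checks pass: Σm=0; 16 even; l₃=6∈[0,10].
(2·5+1)(2·5+1)(2·6+1) = 1573
Δ: 4! 6! 6! / 17! → 1/28588560
sum: t=0:+1/345600 t=1:−1/13824 t=2:+1/5184 t=3:−1/13824 t=4:+1/345600 = 7/129600
3j²(5 5 6; 0 0 0) = Δ·Π!·Σ² = 80/7293  (sign +1)
sum: t=0:+1/2073600 = 1/2073600
3j²(5 5 6; 5 -4 -1) = Δ·Π!·Σ² = 63/9724  (sign -1)
combine: 4πI² = 1573·80/7293·63/9724 = 420/3757
take √, sign -1: I = -0.09431898

Gaunt coefficient, -0.094319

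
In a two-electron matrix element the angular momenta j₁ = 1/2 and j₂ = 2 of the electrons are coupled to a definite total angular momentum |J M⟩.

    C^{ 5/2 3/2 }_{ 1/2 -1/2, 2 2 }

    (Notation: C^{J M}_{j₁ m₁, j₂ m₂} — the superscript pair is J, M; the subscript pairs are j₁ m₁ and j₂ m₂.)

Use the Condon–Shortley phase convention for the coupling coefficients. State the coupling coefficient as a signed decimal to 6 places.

+√(1/5) ≈ +0.447214

j₁+j₂−J=0  J+j₁−j₂=1  J−j₁+j₂=4  j₁+j₂+J+1=6
(j₁±m₁, j₂±m₂, J±M) = (0,1,4,0,4,1)
P² = 576/5
sum k=0..0:
  [0] +1/24 = 1/24
S = 1/24
C² = P²·S² = 1/5 ; C = +0.447214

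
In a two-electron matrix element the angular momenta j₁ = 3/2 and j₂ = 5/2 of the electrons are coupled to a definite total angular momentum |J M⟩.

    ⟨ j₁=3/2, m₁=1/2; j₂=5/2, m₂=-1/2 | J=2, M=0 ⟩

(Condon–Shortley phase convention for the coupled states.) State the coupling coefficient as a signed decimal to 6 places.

√[5·2!1!3!/7! · 2!1!2!3!2!2!] = √(8/7)
  +(−1)^0/∏(0,2,1,2,0,1)! = 1/4  (running 1/4)
  +(−1)^1/∏(1,1,0,1,1,2)! = -1/2  (running -1/4)
⟨..|..⟩ = √(8/7)·(-1/4) = -0.267261

−√(1/14) ≈ -0.267261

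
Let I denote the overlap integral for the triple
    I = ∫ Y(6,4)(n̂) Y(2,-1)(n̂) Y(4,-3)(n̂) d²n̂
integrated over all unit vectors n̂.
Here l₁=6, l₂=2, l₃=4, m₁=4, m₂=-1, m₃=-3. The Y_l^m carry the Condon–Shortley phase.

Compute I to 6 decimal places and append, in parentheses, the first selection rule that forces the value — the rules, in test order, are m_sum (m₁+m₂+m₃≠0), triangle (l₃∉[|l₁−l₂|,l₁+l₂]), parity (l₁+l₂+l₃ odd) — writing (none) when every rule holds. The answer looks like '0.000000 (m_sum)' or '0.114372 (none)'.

Rules hold: Σm=0, L=12 even, 4≤4≤8.
N = 13·5·9 = 585
Δ = 4!·8!·0!/13! = 1/6435
Racah Σ t=2..2: t=2:+1/2304 = 1/2304
⇒ 3j(6 2 4; 0 0 0)² = 5/143, sgn +1
Racah Σ t=1..1: t=1:−1/30240 = -1/30240
⇒ 3j(6 2 4; 4 -1 -3)² = 16/429, sgn +1
4πI² = N·(3j₀)²·(3jₘ)² = 1200/1573
I = +1·√(0.762873/4π) = 0.24638901
No selection rule forces the value: the integral is nonzero (none).

0.246389 (none)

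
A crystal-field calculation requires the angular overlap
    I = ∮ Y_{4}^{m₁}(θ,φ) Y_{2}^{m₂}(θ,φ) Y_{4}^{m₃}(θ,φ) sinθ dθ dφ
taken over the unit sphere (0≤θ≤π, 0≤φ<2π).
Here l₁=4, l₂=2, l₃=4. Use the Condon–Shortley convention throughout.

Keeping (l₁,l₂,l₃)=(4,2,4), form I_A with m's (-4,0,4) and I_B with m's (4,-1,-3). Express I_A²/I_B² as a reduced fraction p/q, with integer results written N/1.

l's match ⇒ only the (l;m) 3-j factors differ between A and B.
A: triangle coeff Δ(4,2,4) = 1/13860; Σ_t [2,2]: t=2:+1/2880 = 1/2880; (3j)²=28/495 [(4 2 4; -4 0 4)], sign=+1
B: triangle coeff Δ(4,2,4) = 1/13860; Σ_t [0,0]: t=0:+1/1440 = 1/1440; (3j)²=7/165 [(4 2 4; 4 -1 -3)], sign=-1
I_A²/I_B² = (28/495)/(7/165) = 4/3

4/3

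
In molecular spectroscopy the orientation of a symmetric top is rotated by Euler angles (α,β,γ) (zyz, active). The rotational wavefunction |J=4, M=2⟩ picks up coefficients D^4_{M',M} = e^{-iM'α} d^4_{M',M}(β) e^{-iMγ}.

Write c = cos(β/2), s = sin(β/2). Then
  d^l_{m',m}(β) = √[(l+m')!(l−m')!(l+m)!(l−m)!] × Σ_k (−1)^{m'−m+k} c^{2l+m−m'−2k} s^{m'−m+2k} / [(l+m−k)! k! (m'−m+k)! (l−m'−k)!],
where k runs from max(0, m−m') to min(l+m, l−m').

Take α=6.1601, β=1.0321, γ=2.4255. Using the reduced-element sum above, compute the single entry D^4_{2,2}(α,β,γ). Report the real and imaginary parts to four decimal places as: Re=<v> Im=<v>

D^4_{2,2}(6.1601,1.0321,2.4255) = e^{-i·2·6.1601}·d^4_{2,2}(1.0321)·e^{-i·2·2.4255}. Compute d first:
With c≡cos(β/2)=0.869775 and s≡sin(β/2)=0.493448, N=[720·2·720·2]^{1/2}=1440.000000
k: max(0,(2)−(2))=0 … min(4+(2),4−(2))=2
  k=0: (−1)^0·1440.0000/(1440)·0.8698^8·0.4934^0 = +0.327533
  k=1: (−1)^1·1440.0000/(120)·0.8698^6·0.4934^2 = -1.265046
  k=2: (−1)^2·1440.0000/(96)·0.8698^4·0.4934^4 = +0.508963
d^4_{2,2}(1.0321) = +0.327533 -1.265046 +0.508963 = -0.428550
Attach z-rotation phases: D = e^{-i(2)(6.1601)}·(-0.428550)·e^{-i(2)(2.4255)} = +0.046006-0.426074i

Re=0.0460 Im=-0.4261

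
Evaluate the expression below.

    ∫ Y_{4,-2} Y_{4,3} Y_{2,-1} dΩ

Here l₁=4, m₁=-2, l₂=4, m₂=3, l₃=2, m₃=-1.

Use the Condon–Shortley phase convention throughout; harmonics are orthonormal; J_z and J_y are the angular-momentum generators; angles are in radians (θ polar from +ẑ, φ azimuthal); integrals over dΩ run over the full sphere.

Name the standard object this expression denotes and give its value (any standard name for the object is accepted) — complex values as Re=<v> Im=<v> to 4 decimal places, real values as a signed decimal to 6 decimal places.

Gaunt coefficient, -0.187702

This is a Gaunt coefficient — the integral of a triple product of spherical harmonics over the sphere.
Checks pass: Σm=0; 10 even; l₃=2∈[0,8].
(2·4+1)(2·4+1)(2·2+1) = 405
Δ: 6! 2! 2! / 11! → 1/13860
sum: t=2:+1/192 t=3:−1/36 t=4:+1/192 = -5/288
3j²(4 4 2; 0 0 0) = Δ·Π!·Σ² = 20/693  (sign -1)
sum: t=5:−1/240 t=6:+1/1440 = -1/288
3j²(4 4 2; -2 3 -1) = Δ·Π!·Σ² = 5/132  (sign +1)
combine: 4πI² = 405·20/693·5/132 = 375/847
take √, sign -1: I = -0.18770204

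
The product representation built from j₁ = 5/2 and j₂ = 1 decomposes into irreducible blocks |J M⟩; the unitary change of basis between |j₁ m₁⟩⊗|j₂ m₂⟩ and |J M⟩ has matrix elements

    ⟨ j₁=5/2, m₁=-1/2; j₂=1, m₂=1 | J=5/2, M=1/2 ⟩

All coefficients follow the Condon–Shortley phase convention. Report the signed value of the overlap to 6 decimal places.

−√(18/35) ≈ -0.717137

j₁+j₂−J=1  J+j₁−j₂=4  J−j₁+j₂=1  j₁+j₂+J+1=7
(j₁±m₁, j₂±m₂, J±M) = (2,3,2,0,3,2)
P² = 288/35
sum k=1..1:
  [1] −1/4 = -1/4
S = -1/4
C² = P²·S² = 18/35 ; C = -0.717137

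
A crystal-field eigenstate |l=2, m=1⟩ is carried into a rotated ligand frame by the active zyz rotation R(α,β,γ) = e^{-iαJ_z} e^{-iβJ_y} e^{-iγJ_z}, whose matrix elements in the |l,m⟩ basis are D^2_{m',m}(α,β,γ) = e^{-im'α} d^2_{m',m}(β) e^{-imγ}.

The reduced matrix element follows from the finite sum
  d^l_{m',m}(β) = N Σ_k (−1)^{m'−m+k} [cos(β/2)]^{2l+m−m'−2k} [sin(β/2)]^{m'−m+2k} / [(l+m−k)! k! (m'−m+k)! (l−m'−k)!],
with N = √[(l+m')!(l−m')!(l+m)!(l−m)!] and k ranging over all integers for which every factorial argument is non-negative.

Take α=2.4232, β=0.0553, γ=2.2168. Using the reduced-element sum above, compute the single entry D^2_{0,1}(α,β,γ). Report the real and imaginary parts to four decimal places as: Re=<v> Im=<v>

Re=-0.0407 Im=-0.0540

Split into d^2_{0,1}(β=0.0553) × two z-phases.
With c≡cos(β/2)=0.999618 and s≡sin(β/2)=0.027646, N=[2·2·6·1]^{1/2}=4.898979
k: max(0,(1)−(0))=1 … min(2+(1),2−(0))=2
  k=1: (−1)^0·4.8990/(2)·0.9996^3·0.0276^1 = +0.067642
  k=2: (−1)^1·4.8990/(2)·0.9996^1·0.0276^3 = -0.000052
d^2_{0,1}(0.0553) = +0.067642 -0.000052 = +0.067590
Phases: e^{-i·(0)·2.4232}=+1.000000+0.000000i, e^{-i·(1)·2.2168}=-0.602000-0.798496i ⇒ D=-0.040689-0.053971i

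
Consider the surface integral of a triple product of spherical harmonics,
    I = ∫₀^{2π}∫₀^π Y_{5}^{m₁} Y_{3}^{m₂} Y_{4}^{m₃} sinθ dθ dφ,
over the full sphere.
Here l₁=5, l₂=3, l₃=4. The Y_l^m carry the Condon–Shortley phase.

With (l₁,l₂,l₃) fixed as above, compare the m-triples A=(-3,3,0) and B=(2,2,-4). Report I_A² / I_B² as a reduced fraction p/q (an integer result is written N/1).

45/14

Same 5,3,4: normalisation and zero-m 3j drop out of the ratio.
A: Δ: 4! 6! 2! / 13! → 1/180180; sum: t=4:+1/2304 = 1/2304; 3j²(5 3 4; -3 3 0) = Δ·Π!·Σ² = 5/143  (sign +1)
B: Δ: 4! 6! 2! / 13! → 1/180180; sum: t=3:−1/8640 = -1/8640; 3j²(5 3 4; 2 2 -4) = Δ·Π!·Σ² = 14/1287  (sign -1)
I_A²/I_B² = (5/143)/(14/1287) = 45/14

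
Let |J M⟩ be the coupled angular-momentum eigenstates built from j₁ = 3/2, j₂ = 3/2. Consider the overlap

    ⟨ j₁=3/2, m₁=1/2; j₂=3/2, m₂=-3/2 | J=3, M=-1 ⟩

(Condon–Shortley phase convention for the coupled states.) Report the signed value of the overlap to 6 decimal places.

triangle: 0!*3!*3!/7! = 36/5040
(j±m)!: 2!*1!*0!*3!*2!*4! = 576
prefactor² = (2J+1)*Δ*N² = 144/5
  k=0: +1/(0!*0!*1!*0!*2!*3!) = 1/12
Σ = 1/12  ⇒  CG² = 144/5*(1/12)² = 1/5
CG = +√(1/5) = +0.447214

+0.447214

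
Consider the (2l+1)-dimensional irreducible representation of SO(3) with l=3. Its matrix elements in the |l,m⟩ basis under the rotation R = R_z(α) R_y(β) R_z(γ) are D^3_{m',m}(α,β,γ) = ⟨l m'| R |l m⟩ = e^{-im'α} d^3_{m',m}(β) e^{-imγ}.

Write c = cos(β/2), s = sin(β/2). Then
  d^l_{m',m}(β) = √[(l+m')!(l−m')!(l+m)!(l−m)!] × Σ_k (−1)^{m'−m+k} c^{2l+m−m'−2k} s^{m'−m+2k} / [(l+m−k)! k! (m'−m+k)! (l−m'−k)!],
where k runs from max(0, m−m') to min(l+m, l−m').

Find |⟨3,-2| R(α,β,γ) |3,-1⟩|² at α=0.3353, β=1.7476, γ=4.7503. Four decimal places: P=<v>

P=0.2400

First d^3_{-2,-1}(β=1.7476), then the phase factors e^{-i(-2)α} and e^{-i(-1)γ}:
With c≡cos(β/2)=0.641917 and s≡sin(β/2)=0.766774, N=[1·120·2·24]^{1/2}=75.894664
k: max(0,(-1)−(-2))=1 … min(3+(-1),3−(-2))=2
  k=1: (−1)^0·75.8947/(24)·0.6419^5·0.7668^1 = +0.264279
  k=2: (−1)^1·75.8947/(12)·0.6419^3·0.7668^3 = -0.754170
d^3_{-2,-1}(1.7476) = +0.264279 -0.754170 = -0.489891
|D^3_{-2,-1}|² = |d^3_{-2,-1}(β)|² = (-0.489891)² = 0.239993 (the z-rotation phases have unit modulus)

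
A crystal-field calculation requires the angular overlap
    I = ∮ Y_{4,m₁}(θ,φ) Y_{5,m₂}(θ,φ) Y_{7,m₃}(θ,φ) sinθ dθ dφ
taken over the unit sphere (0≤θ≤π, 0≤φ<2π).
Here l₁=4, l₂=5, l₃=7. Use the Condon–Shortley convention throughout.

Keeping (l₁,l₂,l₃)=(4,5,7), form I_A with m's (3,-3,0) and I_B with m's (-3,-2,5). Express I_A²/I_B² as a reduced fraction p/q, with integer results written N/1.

2527/99

Same 4,5,7: normalisation and zero-m 3j drop out of the ratio.
A: Δ: 2! 6! 8! / 17! → 1/6126120; sum: t=0:+1/345600 t=1:−1/3628800 = 19/7257600; 3j²(4 5 7; 3 -3 0) = Δ·Π!·Σ² = 2527/218790  (sign -1)
B: Δ: 2! 6! 8! / 17! → 1/6126120; sum: t=1:−1/1036800 t=2:+1/1209600 = -1/7257600; 3j²(4 5 7; -3 -2 5) = Δ·Π!·Σ² = 1/2210  (sign -1)
I_A²/I_B² = (2527/218790)/(1/2210) = 2527/99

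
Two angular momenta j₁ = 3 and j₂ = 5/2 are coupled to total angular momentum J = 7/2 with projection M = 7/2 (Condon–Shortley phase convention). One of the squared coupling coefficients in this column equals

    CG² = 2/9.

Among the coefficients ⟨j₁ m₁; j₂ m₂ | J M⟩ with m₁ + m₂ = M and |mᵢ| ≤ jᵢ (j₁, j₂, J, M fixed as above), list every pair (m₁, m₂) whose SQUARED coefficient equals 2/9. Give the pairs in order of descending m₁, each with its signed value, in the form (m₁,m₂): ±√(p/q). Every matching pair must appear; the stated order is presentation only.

Admissible pairs with m₁+m₂ = M = 7/2: (1,5/2), (2,3/2), (3,1/2)
  (m₁,m₂)=(3,1/2): CG² = 1/3, CG = +√(1/3)
  (m₁,m₂)=(2,3/2): CG² = 4/9, CG = −√(4/9)
  (m₁,m₂)=(1,5/2): CG² = 2/9, CG = +√(2/9)   ← matches the target
Pairs with CG² = 2/9: (1,5/2): +√(2/9)

(1,5/2): +√(2/9)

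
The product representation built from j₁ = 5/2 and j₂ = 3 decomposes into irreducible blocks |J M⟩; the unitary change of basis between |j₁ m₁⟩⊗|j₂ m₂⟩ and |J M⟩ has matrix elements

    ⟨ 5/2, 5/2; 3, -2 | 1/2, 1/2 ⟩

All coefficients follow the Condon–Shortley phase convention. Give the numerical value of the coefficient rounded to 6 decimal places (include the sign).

j₁+j₂−J=5  J+j₁−j₂=0  J−j₁+j₂=1  j₁+j₂+J+1=7
(j₁±m₁, j₂±m₂, J±M) = (5,0,1,5,1,0)
P² = 4800/7
sum k=0..0:
  [0] +1/120 = 1/120
S = 1/120
C² = P²·S² = 1/21 ; C = +0.218218

+√(1/21) ≈ +0.218218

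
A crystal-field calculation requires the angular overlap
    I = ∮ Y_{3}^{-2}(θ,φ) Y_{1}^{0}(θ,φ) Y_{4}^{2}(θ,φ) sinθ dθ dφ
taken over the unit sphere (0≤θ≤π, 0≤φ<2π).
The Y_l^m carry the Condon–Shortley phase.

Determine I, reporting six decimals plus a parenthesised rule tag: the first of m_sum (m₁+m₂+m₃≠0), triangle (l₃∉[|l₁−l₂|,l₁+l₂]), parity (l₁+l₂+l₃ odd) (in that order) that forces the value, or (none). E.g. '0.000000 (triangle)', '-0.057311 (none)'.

0.213244 (none)

Checks pass: Σm=0; 8 even; l₃=4∈[2,4].
(2·3+1)(2·1+1)(2·4+1) = 189
Δ: 0! 6! 2! / 9! → 1/252
sum: t=0:+1/36 = 1/36
3j²(3 1 4; 0 0 0) = Δ·Π!·Σ² = 4/63  (sign +1)
sum: t=0:+1/120 = 1/120
3j²(3 1 4; -2 0 2) = Δ·Π!·Σ² = 1/21  (sign +1)
combine: 4πI² = 189·4/63·1/21 = 4/7
take √, sign +1: I = 0.21324362
No selection rule forces the value: the integral is nonzero (none).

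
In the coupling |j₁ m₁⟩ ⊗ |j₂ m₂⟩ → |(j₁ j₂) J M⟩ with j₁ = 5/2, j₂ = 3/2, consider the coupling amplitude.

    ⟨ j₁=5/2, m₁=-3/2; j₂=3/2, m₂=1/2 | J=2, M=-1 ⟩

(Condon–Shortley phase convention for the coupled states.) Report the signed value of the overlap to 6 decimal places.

√[5·2!3!1!/7! · 1!4!2!1!1!3!] = √(24/7)
  +(−1)^1/∏(1,1,3,1,0,0)! = -1/6  (running -1/6)
  +(−1)^2/∏(2,0,2,0,1,1)! = 1/4  (running 1/12)
⟨..|..⟩ = √(24/7)·(1/12) = +0.154303

+0.154303  (= +√(1/42))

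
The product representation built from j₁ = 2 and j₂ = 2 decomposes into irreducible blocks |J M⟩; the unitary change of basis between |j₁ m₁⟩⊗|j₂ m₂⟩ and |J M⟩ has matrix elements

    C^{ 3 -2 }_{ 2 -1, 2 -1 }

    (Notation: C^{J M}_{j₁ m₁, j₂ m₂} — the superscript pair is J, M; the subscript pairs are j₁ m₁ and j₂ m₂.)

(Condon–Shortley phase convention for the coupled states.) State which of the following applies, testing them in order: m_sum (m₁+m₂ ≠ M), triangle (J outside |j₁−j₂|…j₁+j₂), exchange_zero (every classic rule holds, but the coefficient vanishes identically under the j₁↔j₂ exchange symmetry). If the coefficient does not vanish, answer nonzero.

m-sum: m₁+m₂ = -1+(-1) = -2, M = -2  ✓
triangle: |j₁−j₂| = 0 ≤ J = 3 ≤ j₁+j₂ = 4  ✓
exchange: j₁=j₂ and m₁=m₂, and (−1)^(j₁+j₂−J) = (−1)^1 = −1 forces ⟨j₁m₁;j₂m₂|JM⟩ = −⟨j₂m₂;j₁m₁|JM⟩ = −⟨j₁m₁;j₂m₂|JM⟩ ⇒ the coefficient vanishes identically
Racah sum check: Σ_k collapses to 0 ⇒ CG = 0

exchange_zero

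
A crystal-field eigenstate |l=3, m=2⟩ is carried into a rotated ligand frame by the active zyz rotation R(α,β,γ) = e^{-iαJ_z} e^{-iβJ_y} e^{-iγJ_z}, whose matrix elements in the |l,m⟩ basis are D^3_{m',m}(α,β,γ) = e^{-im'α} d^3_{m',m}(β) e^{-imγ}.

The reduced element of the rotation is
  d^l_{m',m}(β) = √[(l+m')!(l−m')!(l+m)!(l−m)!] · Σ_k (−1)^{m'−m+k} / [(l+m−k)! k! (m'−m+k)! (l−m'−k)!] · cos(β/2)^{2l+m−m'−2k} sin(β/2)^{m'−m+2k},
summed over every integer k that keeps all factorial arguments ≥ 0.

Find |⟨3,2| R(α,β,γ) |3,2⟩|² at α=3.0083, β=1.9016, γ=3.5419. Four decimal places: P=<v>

P=0.1149

D^3_{2,2}(3.0083,1.9016,3.5419) = e^{-i·2·3.0083}·d^3_{2,2}(1.9016)·e^{-i·2·3.5419}. Compute d first:
With c≡cos(β/2)=0.581032 and s≡sin(β/2)=0.813881, N=[120·1·120·1]^{1/2}=120.000000
k: max(0,(2)−(2))=0 … min(3+(2),3−(2))=1
  k=0: (−1)^0·120.0000/(120)·0.5810^6·0.8139^0 = +0.038477
  k=1: (−1)^1·120.0000/(24)·0.5810^4·0.8139^2 = -0.377478
d^3_{2,2}(1.9016) = +0.038477 -0.377478 = -0.339001
|D^3_{2,2}|² = |d^3_{2,2}(β)|² = (-0.339001)² = 0.114922 (the z-rotation phases have unit modulus)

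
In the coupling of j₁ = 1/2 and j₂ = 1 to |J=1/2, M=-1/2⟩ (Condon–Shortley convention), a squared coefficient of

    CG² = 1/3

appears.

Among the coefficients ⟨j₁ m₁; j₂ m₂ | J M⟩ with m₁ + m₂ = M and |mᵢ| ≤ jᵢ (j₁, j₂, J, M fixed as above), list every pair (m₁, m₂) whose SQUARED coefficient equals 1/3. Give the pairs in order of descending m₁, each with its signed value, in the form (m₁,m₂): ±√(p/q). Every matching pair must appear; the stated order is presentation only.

(-1/2,0): −√(1/3)

Admissible pairs with m₁+m₂ = M = -1/2: (-1/2,0), (1/2,-1)
  (m₁,m₂)=(1/2,-1): CG² = 2/3, CG = +√(2/3)
  (m₁,m₂)=(-1/2,0): CG² = 1/3, CG = −√(1/3)   ← matches the target
Pairs with CG² = 1/3: (-1/2,0): −√(1/3)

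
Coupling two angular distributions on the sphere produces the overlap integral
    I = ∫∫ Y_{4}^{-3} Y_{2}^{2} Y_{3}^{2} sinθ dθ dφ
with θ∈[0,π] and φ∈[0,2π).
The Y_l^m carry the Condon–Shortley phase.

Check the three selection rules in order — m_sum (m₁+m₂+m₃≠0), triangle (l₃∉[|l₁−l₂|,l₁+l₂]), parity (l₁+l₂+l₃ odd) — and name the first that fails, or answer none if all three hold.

m₁+m₂+m₃ = -3 + 2 + 2 = 1  ✗
triangle: |4−2|=2 ≤ l₃=3 ≤ 4+2=6
parity: l₁+l₂+l₃ = 9 is odd

m_sum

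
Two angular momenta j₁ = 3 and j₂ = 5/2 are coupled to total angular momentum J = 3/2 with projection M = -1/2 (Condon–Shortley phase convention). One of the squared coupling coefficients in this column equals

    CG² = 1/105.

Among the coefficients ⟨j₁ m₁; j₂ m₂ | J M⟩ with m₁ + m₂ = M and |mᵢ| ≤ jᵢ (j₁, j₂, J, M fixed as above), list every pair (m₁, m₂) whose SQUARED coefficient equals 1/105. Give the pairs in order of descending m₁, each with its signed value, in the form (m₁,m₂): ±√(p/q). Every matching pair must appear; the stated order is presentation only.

Admissible pairs with m₁+m₂ = M = -1/2: (-3,5/2), (-2,3/2), (-1,1/2), (0,-1/2), (1,-3/2), (2,-5/2)
  (m₁,m₂)=(2,-5/2): CG² = 5/21, CG = +√(5/21)
  (m₁,m₂)=(1,-3/2): CG² = 7/30, CG = −√(7/30)
  (m₁,m₂)=(0,-1/2): CG² = 4/35, CG = +√(4/35)
  (m₁,m₂)=(-1,1/2): CG² = 1/105, CG = −√(1/105)   ← matches the target
  (m₁,m₂)=(-2,3/2): CG² = 1/21, CG = −√(1/21)
  (m₁,m₂)=(-3,5/2): CG² = 5/14, CG = +√(5/14)
Pairs with CG² = 1/105: (-1,1/2): −√(1/105)

(-1,1/2): −√(1/105)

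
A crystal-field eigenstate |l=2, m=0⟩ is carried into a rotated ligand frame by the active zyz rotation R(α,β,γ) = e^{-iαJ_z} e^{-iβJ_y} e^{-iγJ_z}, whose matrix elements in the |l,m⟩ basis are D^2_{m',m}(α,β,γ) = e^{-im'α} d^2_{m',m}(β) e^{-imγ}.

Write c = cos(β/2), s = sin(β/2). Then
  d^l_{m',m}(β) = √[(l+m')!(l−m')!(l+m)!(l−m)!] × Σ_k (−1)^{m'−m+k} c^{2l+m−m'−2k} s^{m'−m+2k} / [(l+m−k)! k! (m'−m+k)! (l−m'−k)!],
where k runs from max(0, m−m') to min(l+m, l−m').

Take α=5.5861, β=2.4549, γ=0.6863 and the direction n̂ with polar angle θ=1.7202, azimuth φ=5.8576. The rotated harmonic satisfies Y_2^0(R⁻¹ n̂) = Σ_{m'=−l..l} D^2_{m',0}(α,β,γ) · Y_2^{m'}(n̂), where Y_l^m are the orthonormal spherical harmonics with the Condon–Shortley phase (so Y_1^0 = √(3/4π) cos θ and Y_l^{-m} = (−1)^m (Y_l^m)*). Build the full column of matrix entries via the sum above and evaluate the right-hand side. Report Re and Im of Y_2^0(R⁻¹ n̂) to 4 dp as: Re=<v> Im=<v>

Re=0.1738 Im=0.0000

Need the full column D^2_{m',0} for m'=−2..2 at α=5.5861, β=2.4549, γ=0.6863.
cos(β/2)=0.336640, sin(β/2)=0.941633
d^2_{-2,0}: single k=2 term ⇒ +0.246134;  D = +0.043248-0.242304i
d^2_{-1,0}: k∈[1..2] ⇒ +0.087994 -0.688473 = -0.600479;  D = -0.460397+0.385499i
d^2_{0,0}: k∈[0..2] ⇒ +0.012843 -0.401934 +0.786190 = +0.397098;  D = +0.397098+0.000000i
d^2_{1,0}: k∈[0..1] ⇒ -0.087994 +0.688473 = +0.600479;  D = +0.460397+0.385499i
d^2_{2,0}: single k=0 term ⇒ +0.246134;  D = +0.043248+0.242304i
Y_2^{m'}(θ=1.7202,φ=5.8576) and Σ D·Y over m':
  (+0.0432-0.2423i)·(+0.2490+0.2841i)  (-0.4604+0.3855i)·(-0.1036-0.0469i)  (+0.3971+0.0000i)·(-0.2944+0.0000i)  (+0.4604+0.3855i)·(+0.1036-0.0469i)  (+0.0432+0.2423i)·(+0.2490-0.2841i)
Y_2^0(R⁻¹ n̂) = +0.173836+0.000000i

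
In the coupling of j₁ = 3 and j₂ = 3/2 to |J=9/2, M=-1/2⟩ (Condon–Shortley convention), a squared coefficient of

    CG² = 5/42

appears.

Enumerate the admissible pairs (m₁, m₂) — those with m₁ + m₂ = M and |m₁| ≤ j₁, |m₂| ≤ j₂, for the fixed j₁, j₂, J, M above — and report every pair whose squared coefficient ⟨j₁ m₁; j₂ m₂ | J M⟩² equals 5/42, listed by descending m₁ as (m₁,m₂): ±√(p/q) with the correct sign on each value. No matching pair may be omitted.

(1,-3/2): +√(5/42)

Admissible pairs with m₁+m₂ = M = -1/2: (-2,3/2), (-1,1/2), (0,-1/2), (1,-3/2)
  (m₁,m₂)=(1,-3/2): CG² = 5/42, CG = +√(5/42)   ← matches the target
  (m₁,m₂)=(0,-1/2): CG² = 10/21, CG = +√(10/21)
  (m₁,m₂)=(-1,1/2): CG² = 5/14, CG = +√(5/14)
  (m₁,m₂)=(-2,3/2): CG² = 1/21, CG = +√(1/21)
Pairs with CG² = 5/42: (1,-3/2): +√(5/42)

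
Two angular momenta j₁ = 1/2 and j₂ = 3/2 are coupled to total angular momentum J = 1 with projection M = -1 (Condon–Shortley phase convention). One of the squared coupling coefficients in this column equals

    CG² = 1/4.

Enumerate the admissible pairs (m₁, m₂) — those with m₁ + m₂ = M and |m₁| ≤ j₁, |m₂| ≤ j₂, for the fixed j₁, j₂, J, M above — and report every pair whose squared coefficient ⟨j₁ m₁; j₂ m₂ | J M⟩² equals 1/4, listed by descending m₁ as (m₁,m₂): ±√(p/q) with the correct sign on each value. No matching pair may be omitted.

(-1/2,-1/2): −√(1/4)

Admissible pairs with m₁+m₂ = M = -1: (-1/2,-1/2), (1/2,-3/2)
  (m₁,m₂)=(1/2,-3/2): CG² = 3/4, CG = +√(3/4)
  (m₁,m₂)=(-1/2,-1/2): CG² = 1/4, CG = −√(1/4)   ← matches the target
Pairs with CG² = 1/4: (-1/2,-1/2): −√(1/4)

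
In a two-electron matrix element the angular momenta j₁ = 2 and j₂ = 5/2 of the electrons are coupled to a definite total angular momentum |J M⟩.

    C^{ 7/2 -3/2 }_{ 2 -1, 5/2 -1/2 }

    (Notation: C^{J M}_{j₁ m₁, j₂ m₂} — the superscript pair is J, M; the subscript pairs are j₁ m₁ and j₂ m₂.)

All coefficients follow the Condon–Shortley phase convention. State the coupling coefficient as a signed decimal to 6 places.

-0.308607

triangle: 1!·3!·4!/9! = 144/362880
(j±m)!: 1!·3!·2!·3!·2!·5! = 17280
prefactor² = (2J+1)·Δ·N² = 384/7
  k=0: +1/(0!·1!·3!·2!·0!·2!) = 1/24
  k=1: −1/(1!·0!·2!·1!·1!·3!) = -1/12
Σ = -1/24  ⇒  CG² = 384/7·(-1/24)² = 2/21
CG = −√(2/21) = -0.308607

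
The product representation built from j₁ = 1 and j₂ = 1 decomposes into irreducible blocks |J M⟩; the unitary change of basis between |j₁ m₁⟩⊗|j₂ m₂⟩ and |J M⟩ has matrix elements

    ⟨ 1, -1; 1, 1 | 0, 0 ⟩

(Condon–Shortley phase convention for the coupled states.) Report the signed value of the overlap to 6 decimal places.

√[1·2!0!0!/3! · 0!2!2!0!0!0!] = √(4/3)
  +(−1)^2/∏(2,0,0,0,0,0)! = 1/2  (running 1/2)
⟨..|..⟩ = √(4/3)·(1/2) = +0.577350

+0.577350  (= +√(1/3))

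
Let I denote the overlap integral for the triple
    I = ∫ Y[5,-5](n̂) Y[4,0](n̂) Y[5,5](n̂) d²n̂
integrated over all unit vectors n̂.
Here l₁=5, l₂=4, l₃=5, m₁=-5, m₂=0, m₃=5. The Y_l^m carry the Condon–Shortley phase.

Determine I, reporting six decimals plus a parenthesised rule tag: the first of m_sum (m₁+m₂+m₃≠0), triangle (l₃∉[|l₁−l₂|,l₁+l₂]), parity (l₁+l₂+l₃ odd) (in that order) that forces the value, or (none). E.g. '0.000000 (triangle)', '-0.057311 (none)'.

-0.130198 (none)

Rules hold: Σm=0, L=14 even, 1≤5≤9.
N = 11·9·11 = 1089
Δ = 4!·6!·4!/15! = 1/3153150
Racah Σ t=0..4: t=0:+1/69120 t=1:−1/1728 t=2:+1/576 t=3:−1/1728 t=4:+1/69120 = 7/11520
⇒ 3j(5 4 5; 0 0 0)² = 2/143, sgn -1
Racah Σ t=4..4: t=4:+1/414720 = 1/414720
⇒ 3j(5 4 5; -5 0 5)² = 2/143, sgn +1
4πI² = N·(3j₀)²·(3jₘ)² = 36/169
I = -1·√(0.213018/4π) = -0.13019760
No selection rule forces the value: the integral is nonzero (none).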